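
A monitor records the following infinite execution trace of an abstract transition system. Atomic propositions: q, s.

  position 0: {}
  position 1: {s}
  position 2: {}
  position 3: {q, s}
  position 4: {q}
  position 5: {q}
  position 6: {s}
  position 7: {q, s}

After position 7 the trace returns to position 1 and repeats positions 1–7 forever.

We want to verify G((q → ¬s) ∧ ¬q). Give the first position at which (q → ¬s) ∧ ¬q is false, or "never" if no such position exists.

Check (q → ¬s) ∧ ¬q at each position in order: 0 ✓, 1 ✓, 2 ✓.
At position 3 the labels are {q, s}, so (q → ¬s) ∧ ¬q is false there. This is the first violation.

3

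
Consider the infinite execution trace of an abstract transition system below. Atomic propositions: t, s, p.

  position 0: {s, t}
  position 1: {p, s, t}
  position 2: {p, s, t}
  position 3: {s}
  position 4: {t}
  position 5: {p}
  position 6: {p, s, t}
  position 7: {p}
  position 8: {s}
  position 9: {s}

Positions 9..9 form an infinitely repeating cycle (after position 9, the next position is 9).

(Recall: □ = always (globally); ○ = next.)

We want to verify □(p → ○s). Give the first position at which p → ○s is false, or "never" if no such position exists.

6

Check p → ○s at each position in order: 0 ✓, 1 ✓, 2 ✓, 3 ✓, 4 ✓, 5 ✓.
At position 6 the labels are {p, s, t} and the next position 7 has {p}, so p → ○s is false there. This is the first violation.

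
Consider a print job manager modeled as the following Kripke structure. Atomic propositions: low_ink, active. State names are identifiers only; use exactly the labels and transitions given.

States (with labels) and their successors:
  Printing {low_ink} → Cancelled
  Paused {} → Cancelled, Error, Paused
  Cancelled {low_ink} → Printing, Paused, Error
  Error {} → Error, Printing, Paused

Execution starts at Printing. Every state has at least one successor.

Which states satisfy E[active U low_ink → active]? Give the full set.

{Paused, Error}

States satisfying active: ∅.
States satisfying low_ink → active: {Paused, Error}.
States satisfying E[active U low_ink → active]: {Paused, Error}.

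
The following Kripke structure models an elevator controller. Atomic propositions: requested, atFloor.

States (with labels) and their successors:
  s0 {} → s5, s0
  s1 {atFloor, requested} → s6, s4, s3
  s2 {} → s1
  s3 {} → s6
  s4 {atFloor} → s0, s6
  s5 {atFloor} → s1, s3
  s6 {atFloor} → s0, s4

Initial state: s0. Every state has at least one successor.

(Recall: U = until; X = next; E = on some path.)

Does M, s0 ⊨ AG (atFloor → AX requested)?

States satisfying atFloor → AX requested: {s0, s2, s3}.
States satisfying AG (atFloor → AX requested): ∅.
s1 is reachable from s0 and violates atFloor → AX requested, so AG fails at s0.
s0 ∉ Sat(AG (atFloor → AX requested)).

Does not hold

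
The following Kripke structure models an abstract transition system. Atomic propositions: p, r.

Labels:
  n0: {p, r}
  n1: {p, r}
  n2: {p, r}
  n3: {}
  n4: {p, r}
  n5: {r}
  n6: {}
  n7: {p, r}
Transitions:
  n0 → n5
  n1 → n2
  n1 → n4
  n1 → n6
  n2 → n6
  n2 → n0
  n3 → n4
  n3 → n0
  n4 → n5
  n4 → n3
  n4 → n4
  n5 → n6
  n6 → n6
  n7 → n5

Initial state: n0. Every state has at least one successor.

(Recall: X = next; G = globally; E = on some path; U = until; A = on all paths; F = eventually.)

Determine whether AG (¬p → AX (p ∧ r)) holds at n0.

States satisfying ¬p → AX (p ∧ r): {n0, n1, n2, n3, n4, n7}.
States satisfying AG (¬p → AX (p ∧ r)): ∅.
n5 is reachable from n0 and violates ¬p → AX (p ∧ r), so AG fails at n0.
n0 ∉ Sat(AG (¬p → AX (p ∧ r))).

Violated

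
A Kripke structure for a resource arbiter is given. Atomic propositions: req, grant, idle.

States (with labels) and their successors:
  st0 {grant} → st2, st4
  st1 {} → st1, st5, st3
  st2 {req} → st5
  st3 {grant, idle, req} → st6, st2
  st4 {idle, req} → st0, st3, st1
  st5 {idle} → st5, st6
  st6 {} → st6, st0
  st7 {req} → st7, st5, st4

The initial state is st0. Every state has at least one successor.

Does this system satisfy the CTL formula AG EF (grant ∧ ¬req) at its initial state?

Satisfied

States satisfying EF (grant ∧ ¬req): {st0, st1, st2, st3, st4, st5, st6, st7}.
States satisfying AG EF (grant ∧ ¬req): {st0, st1, st2, st3, st4, st5, st6, st7}.
Every state reachable from st0 satisfies EF (grant ∧ ¬req).
st0 ∈ Sat(AG EF (grant ∧ ¬req)).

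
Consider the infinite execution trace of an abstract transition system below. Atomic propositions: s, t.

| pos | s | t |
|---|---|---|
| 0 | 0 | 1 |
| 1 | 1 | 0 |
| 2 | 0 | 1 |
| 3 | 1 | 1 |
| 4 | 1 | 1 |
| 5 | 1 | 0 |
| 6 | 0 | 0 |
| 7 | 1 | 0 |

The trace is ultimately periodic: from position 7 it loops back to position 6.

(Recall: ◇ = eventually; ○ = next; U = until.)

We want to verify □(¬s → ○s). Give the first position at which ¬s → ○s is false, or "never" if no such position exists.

¬s → ○s holds at every position 0..7, and those are all the positions the trace ever visits, so the invariant □(¬s → ○s) is never violated.

never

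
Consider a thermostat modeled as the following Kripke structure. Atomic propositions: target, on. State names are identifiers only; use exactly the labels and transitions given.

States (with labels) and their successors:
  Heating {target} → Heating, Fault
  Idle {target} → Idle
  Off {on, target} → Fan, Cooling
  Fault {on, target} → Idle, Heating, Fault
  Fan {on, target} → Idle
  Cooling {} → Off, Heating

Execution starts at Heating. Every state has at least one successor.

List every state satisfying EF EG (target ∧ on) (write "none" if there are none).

{Heating, Off, Fault, Cooling}

States satisfying EG (target ∧ on): {Fault}.
States satisfying EF EG (target ∧ on): {Heating, Off, Fault, Cooling}.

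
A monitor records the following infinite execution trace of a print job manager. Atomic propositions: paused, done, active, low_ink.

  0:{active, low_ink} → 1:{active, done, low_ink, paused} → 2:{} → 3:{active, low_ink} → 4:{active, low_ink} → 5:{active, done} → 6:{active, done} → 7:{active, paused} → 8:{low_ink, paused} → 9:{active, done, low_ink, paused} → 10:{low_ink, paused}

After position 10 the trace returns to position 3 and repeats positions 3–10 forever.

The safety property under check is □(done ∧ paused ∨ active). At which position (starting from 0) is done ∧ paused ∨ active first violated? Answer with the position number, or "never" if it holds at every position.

Check done ∧ paused ∨ active at each position in order: 0 ✓, 1 ✓.
At position 2 the labels are {}, so done ∧ paused ∨ active is false there. This is the first violation.

2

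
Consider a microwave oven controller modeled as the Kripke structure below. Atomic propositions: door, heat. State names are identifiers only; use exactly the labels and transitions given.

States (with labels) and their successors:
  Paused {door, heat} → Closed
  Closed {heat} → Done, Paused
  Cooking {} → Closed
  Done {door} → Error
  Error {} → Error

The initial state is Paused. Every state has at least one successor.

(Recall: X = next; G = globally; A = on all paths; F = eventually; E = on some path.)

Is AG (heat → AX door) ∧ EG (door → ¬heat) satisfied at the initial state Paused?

No

States satisfying heat → AX door: {Closed, Cooking, Done, Error}.
States satisfying AG (heat → AX door): {Done, Error}.
States satisfying door → ¬heat: {Closed, Cooking, Done, Error}.
States satisfying EG (door → ¬heat): {Closed, Cooking, Done, Error}.
States satisfying AG (heat → AX door) ∧ EG (door → ¬heat): {Done, Error}.
Paused ∉ Sat(AG (heat → AX door) ∧ EG (door → ¬heat)).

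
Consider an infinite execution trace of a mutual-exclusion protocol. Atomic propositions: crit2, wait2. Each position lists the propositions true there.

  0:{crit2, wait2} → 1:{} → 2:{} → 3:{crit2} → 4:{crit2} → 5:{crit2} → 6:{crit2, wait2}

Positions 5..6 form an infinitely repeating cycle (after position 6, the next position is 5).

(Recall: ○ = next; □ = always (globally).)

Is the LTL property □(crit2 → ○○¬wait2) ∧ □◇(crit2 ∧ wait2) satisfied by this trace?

crit2 → ○○¬wait2 must hold at every position from 0 onward. It fails at position 4, so □(crit2 → ○○¬wait2) is false.
Positions where crit2 holds: 0, 3, 4, 5, 6.
Check ○○¬wait2 at each: 0→ok, 3→ok, 4→fails, 5→ok, 6→fails.
◇(crit2 ∧ wait2) holds at every position 0..6, and those are all positions ever visited, so □◇(crit2 ∧ wait2) holds.
At position 0: □(crit2 → ○○¬wait2) is false; □◇(crit2 ∧ wait2) is true; so □(crit2 → ○○¬wait2) ∧ □◇(crit2 ∧ wait2) is false.

Violated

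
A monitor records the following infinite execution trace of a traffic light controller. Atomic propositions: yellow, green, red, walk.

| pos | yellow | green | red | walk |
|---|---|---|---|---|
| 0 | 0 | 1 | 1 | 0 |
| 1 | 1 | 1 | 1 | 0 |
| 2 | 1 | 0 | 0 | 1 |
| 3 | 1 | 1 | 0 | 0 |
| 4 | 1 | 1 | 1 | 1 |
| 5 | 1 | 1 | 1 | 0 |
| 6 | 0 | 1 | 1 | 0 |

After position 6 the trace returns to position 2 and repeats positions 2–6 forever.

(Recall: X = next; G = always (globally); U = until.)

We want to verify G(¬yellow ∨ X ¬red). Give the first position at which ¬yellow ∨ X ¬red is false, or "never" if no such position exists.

3

Check ¬yellow ∨ X ¬red at each position in order: 0 ✓, 1 ✓, 2 ✓.
At position 3 the labels are {green, yellow} and the next position 4 has {green, red, walk, yellow}, so ¬yellow ∨ X ¬red is false there. This is the first violation.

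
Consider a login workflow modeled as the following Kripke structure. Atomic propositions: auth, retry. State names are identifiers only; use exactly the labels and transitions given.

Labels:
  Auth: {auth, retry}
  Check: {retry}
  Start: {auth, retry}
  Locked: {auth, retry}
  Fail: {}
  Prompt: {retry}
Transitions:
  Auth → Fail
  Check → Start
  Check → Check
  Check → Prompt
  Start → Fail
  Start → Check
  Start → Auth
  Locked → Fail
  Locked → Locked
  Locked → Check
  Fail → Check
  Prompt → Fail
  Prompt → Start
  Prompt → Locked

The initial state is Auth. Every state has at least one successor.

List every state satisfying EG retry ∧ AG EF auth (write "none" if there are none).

States satisfying retry: {Auth, Check, Start, Locked, Prompt}.
States satisfying EG retry: {Check, Start, Locked, Prompt}.
States satisfying EF auth: {Auth, Check, Start, Locked, Fail, Prompt}.
States satisfying AG EF auth: {Auth, Check, Start, Locked, Fail, Prompt}.
States satisfying EG retry ∧ AG EF auth: {Check, Start, Locked, Prompt}.

{Check, Start, Locked, Prompt}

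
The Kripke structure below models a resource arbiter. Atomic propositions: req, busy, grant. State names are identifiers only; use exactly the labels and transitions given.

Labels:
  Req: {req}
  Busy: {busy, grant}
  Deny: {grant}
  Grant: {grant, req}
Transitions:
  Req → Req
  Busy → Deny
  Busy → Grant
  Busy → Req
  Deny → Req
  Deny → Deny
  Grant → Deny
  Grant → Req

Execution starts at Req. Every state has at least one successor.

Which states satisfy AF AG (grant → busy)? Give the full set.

States satisfying AG (grant → busy): {Req}.
States satisfying AF AG (grant → busy): {Req}.

{Req}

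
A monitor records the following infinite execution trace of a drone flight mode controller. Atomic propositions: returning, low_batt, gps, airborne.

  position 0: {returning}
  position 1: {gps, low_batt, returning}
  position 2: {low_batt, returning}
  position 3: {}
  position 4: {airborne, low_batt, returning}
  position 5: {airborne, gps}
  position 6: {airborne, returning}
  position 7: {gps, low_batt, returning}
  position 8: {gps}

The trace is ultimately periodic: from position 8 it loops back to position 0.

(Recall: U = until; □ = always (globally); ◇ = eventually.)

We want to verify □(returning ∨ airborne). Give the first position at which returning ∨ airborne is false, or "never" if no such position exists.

3

Check returning ∨ airborne at each position in order: 0 ✓, 1 ✓, 2 ✓.
At position 3 the labels are {}, so returning ∨ airborne is false there. This is the first violation.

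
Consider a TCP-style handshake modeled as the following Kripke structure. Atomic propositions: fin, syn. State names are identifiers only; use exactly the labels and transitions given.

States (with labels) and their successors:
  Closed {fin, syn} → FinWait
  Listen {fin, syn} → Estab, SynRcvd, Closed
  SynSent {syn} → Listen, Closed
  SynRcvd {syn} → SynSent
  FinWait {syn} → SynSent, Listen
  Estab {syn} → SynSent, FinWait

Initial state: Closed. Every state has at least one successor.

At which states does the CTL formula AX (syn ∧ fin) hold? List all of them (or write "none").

States satisfying syn ∧ fin: {Closed, Listen}.
States satisfying AX (syn ∧ fin): {SynSent}.

{SynSent}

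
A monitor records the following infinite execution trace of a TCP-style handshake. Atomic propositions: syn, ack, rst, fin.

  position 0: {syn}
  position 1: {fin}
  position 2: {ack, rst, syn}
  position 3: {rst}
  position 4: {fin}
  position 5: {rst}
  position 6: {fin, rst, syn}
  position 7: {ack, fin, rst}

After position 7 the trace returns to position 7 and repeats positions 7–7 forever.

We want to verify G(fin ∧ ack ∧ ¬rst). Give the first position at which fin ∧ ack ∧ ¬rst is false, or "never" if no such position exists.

0

At position 0 the labels are {syn}, so fin ∧ ack ∧ ¬rst is false there. This is the first violation.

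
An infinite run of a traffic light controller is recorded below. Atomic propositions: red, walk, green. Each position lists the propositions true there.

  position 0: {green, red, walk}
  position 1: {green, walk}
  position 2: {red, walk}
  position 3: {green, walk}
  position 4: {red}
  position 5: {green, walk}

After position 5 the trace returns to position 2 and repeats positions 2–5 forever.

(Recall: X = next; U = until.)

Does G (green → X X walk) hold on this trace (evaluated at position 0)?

Holds

green → X X walk holds at every position 0..5, and those are all positions ever visited, so G (green → X X walk) holds.
Positions where green holds: 0, 1, 3, 5.
Check X X walk at each: 0→ok, 1→ok, 3→ok, 5→ok.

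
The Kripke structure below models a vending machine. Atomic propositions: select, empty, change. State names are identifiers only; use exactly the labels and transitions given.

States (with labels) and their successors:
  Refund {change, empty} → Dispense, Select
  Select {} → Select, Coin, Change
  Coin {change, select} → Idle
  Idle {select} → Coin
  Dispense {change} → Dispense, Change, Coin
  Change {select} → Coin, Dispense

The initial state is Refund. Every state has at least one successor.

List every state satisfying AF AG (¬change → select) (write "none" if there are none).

{Coin, Idle, Dispense, Change}

States satisfying AG (¬change → select): {Coin, Idle, Dispense, Change}.
States satisfying AF AG (¬change → select): {Coin, Idle, Dispense, Change}.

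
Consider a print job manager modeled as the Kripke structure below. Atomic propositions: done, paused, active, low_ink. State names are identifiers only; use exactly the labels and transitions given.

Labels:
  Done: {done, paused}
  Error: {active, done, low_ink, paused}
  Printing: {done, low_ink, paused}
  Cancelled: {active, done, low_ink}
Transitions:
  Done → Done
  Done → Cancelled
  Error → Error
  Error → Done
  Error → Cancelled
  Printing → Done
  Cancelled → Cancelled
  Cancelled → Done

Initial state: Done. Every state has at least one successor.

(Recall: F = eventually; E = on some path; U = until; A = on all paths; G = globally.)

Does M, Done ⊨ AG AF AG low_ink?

States satisfying AF AG low_ink: ∅.
States satisfying AG AF AG low_ink: ∅.
Cancelled is reachable from Done and violates AF AG low_ink, so AG fails at Done.
Done ∉ Sat(AG AF AG low_ink).

Does not hold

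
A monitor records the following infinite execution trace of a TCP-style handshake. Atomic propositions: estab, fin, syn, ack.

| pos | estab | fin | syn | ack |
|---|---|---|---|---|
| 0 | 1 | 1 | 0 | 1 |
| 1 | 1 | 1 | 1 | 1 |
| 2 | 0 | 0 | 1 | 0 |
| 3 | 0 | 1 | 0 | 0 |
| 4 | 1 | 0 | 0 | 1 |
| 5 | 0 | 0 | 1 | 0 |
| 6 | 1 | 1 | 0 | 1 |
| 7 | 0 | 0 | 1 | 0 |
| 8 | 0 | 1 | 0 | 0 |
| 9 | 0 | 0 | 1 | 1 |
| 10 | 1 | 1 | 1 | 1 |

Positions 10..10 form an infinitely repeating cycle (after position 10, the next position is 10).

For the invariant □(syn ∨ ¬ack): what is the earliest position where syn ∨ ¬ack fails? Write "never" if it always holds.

At position 0 the labels are {ack, estab, fin}, so syn ∨ ¬ack is false there. This is the first violation.

0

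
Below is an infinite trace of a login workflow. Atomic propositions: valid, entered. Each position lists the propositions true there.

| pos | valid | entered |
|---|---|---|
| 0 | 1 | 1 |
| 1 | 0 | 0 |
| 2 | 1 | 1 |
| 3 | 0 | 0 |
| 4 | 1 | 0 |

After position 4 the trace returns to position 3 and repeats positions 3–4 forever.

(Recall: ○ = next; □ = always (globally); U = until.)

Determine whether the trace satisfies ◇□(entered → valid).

Yes

□(entered → valid) holds at position 0, which is reachable from 0, so ◇□(entered → valid) holds.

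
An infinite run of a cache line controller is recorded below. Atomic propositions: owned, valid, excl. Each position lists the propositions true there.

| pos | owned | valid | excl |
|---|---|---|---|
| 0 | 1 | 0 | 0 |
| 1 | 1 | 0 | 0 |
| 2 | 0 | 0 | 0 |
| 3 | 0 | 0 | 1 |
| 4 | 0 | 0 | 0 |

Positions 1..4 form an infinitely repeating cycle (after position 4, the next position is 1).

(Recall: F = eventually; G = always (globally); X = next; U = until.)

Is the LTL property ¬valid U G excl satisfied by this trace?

Does not hold

G excl never holds along the trace, so ¬valid U G excl is false.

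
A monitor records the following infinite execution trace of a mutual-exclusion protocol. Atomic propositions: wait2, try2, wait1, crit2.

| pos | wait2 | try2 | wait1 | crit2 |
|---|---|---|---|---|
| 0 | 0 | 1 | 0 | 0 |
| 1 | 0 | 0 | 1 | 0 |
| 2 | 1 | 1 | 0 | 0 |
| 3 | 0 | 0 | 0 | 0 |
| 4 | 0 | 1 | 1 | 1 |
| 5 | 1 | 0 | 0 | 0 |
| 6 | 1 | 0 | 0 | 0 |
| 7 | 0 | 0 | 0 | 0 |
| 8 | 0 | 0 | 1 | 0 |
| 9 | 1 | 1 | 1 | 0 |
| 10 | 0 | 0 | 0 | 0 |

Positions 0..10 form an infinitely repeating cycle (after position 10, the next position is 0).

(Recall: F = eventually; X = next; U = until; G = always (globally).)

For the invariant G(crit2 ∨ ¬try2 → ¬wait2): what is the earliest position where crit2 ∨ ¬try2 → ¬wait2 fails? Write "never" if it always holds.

5

Check crit2 ∨ ¬try2 → ¬wait2 at each position in order: 0 ✓, 1 ✓, 2 ✓, 3 ✓, 4 ✓.
At position 5 the labels are {wait2}, so crit2 ∨ ¬try2 → ¬wait2 is false there. This is the first violation.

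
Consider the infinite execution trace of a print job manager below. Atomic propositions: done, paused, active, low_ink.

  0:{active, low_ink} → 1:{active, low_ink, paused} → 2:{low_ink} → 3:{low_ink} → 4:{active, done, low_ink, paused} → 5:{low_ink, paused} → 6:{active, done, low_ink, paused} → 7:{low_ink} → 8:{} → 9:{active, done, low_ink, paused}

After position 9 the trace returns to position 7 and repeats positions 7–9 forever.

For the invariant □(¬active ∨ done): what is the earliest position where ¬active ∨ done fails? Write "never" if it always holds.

At position 0 the labels are {active, low_ink}, so ¬active ∨ done is false there. This is the first violation.

0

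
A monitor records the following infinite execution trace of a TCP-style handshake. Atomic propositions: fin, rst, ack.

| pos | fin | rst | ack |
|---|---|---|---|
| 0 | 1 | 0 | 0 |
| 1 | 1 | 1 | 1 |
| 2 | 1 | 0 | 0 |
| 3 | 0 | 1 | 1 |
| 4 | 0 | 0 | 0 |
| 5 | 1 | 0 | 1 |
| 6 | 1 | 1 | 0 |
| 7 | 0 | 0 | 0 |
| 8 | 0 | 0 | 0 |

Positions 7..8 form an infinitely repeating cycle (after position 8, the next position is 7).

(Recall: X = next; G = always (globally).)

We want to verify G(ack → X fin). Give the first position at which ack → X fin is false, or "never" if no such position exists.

3

Check ack → X fin at each position in order: 0 ✓, 1 ✓, 2 ✓.
At position 3 the labels are {ack, rst} and the next position 4 has {}, so ack → X fin is false there. This is the first violation.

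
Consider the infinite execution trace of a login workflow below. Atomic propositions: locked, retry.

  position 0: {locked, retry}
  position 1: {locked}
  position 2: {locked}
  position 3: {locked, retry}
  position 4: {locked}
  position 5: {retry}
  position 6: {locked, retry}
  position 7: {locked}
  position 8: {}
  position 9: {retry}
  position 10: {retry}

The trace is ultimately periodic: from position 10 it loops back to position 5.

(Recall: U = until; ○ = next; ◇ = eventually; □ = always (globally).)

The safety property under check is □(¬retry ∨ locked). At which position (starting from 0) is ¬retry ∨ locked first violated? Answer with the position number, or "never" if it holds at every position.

Check ¬retry ∨ locked at each position in order: 0 ✓, 1 ✓, 2 ✓, 3 ✓, 4 ✓.
At position 5 the labels are {retry}, so ¬retry ∨ locked is false there. This is the first violation.

5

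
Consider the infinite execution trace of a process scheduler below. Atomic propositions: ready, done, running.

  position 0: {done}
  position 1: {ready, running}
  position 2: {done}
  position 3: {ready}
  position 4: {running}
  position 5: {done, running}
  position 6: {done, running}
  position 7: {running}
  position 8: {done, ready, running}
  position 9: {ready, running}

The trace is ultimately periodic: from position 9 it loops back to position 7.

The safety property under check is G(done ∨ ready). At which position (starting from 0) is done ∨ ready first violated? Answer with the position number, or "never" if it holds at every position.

4

Check done ∨ ready at each position in order: 0 ✓, 1 ✓, 2 ✓, 3 ✓.
At position 4 the labels are {running}, so done ∨ ready is false there. This is the first violation.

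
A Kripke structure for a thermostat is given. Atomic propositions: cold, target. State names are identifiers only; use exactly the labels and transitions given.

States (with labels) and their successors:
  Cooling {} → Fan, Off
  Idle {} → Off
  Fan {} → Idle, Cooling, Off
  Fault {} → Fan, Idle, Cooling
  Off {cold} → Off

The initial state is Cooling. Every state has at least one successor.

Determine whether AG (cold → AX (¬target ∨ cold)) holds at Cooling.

Yes

States satisfying cold → AX (¬target ∨ cold): {Cooling, Idle, Fan, Fault, Off}.
States satisfying AG (cold → AX (¬target ∨ cold)): {Cooling, Idle, Fan, Fault, Off}.
Every state reachable from Cooling satisfies cold → AX (¬target ∨ cold).
Cooling ∈ Sat(AG (cold → AX (¬target ∨ cold))).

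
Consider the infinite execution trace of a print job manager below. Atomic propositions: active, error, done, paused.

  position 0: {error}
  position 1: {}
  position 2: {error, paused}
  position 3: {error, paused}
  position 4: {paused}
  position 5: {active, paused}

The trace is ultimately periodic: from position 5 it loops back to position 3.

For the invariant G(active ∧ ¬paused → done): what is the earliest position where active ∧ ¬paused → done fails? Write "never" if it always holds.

active ∧ ¬paused → done holds at every position 0..5, and those are all the positions the trace ever visits, so the invariant G(active ∧ ¬paused → done) is never violated.

never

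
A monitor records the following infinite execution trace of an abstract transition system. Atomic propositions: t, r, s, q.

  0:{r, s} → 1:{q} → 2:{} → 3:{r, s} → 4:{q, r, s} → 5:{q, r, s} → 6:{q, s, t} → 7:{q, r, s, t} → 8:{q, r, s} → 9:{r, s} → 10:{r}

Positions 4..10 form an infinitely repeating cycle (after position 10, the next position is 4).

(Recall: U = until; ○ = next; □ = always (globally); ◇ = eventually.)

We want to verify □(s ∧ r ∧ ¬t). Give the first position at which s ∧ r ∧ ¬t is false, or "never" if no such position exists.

Check s ∧ r ∧ ¬t at each position in order: 0 ✓.
At position 1 the labels are {q}, so s ∧ r ∧ ¬t is false there. This is the first violation.

1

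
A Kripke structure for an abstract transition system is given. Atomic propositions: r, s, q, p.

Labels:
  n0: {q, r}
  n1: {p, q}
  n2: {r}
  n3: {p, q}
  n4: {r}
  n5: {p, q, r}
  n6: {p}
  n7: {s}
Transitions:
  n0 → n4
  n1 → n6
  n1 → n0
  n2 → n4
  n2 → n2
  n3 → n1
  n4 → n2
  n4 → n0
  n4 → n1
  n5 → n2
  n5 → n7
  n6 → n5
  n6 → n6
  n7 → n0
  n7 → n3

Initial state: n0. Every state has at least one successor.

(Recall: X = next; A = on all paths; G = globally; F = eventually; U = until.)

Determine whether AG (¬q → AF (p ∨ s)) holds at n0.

States satisfying ¬q → AF (p ∨ s): {n0, n1, n3, n5, n6, n7}.
States satisfying AG (¬q → AF (p ∨ s)): ∅.
n2 is reachable from n0 and violates ¬q → AF (p ∨ s), so AG fails at n0.
n0 ∉ Sat(AG (¬q → AF (p ∨ s))).

No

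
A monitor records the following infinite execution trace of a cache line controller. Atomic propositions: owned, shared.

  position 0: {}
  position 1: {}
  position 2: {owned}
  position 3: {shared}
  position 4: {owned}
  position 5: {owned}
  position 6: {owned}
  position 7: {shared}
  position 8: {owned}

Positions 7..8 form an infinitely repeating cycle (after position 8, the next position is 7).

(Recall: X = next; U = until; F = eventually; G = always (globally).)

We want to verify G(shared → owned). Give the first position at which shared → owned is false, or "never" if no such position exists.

Check shared → owned at each position in order: 0 ✓, 1 ✓, 2 ✓.
At position 3 the labels are {shared}, so shared → owned is false there. This is the first violation.

3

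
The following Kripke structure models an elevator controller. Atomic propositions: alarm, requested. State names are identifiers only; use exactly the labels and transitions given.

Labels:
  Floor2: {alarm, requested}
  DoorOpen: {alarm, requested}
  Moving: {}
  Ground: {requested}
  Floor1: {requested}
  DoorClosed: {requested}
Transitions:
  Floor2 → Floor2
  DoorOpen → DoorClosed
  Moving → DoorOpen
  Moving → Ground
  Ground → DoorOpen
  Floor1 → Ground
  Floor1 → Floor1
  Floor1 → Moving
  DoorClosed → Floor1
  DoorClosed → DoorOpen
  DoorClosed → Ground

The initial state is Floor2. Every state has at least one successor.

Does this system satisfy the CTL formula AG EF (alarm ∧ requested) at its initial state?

Satisfied

States satisfying EF (alarm ∧ requested): {Floor2, DoorOpen, Moving, Ground, Floor1, DoorClosed}.
States satisfying AG EF (alarm ∧ requested): {Floor2, DoorOpen, Moving, Ground, Floor1, DoorClosed}.
Every state reachable from Floor2 satisfies EF (alarm ∧ requested).
Floor2 ∈ Sat(AG EF (alarm ∧ requested)).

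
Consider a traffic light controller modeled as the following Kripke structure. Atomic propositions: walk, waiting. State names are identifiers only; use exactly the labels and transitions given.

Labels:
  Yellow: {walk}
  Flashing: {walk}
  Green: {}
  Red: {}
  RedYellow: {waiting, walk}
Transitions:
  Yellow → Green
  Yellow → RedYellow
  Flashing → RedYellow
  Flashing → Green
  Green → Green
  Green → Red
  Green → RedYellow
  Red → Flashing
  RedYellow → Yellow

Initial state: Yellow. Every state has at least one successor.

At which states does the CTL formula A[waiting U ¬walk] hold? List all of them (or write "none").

States satisfying waiting: {RedYellow}.
States satisfying ¬walk: {Green, Red}.
States satisfying A[waiting U ¬walk]: {Green, Red}.

{Green, Red}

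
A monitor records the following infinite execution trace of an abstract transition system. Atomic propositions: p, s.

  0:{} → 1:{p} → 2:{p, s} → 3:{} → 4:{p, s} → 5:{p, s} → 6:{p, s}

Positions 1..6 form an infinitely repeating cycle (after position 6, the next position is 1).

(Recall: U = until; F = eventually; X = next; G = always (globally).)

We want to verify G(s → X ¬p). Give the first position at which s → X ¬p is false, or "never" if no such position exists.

4

Check s → X ¬p at each position in order: 0 ✓, 1 ✓, 2 ✓, 3 ✓.
At position 4 the labels are {p, s} and the next position 5 has {p, s}, so s → X ¬p is false there. This is the first violation.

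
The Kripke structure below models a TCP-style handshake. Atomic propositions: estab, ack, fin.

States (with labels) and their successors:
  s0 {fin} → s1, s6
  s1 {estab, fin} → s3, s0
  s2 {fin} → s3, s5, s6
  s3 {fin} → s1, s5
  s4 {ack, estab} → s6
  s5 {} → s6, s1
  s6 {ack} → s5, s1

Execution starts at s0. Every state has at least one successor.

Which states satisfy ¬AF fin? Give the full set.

{s4, s5, s6}

States satisfying fin: {s0, s1, s2, s3}.
States satisfying AF fin: {s0, s1, s2, s3}.
States satisfying ¬AF fin: {s4, s5, s6}.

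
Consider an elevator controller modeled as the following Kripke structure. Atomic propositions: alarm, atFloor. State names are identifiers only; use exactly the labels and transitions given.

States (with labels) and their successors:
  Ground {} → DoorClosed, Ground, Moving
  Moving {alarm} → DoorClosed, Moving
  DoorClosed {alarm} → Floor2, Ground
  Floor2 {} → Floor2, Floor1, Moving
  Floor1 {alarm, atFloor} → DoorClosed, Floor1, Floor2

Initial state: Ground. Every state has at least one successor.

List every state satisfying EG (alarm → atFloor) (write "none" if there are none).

{Ground, Floor2, Floor1}

States satisfying alarm → atFloor: {Ground, Floor2, Floor1}.
States satisfying EG (alarm → atFloor): {Ground, Floor2, Floor1}.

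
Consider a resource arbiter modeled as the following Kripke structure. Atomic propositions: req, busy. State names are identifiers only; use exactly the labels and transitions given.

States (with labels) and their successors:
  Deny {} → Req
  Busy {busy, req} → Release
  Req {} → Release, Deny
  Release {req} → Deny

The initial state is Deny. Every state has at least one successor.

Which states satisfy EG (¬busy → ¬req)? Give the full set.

States satisfying ¬busy → ¬req: {Deny, Busy, Req}.
States satisfying EG (¬busy → ¬req): {Deny, Req}.

{Deny, Req}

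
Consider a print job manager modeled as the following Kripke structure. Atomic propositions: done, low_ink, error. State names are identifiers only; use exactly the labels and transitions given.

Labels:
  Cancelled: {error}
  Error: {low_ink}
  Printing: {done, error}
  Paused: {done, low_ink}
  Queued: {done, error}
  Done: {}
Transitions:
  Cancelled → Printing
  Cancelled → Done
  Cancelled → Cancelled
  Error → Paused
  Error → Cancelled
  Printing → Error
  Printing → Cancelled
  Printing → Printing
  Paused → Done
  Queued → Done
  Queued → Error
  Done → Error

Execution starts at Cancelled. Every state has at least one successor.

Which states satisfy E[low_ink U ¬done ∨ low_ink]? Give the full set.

{Cancelled, Error, Paused, Done}

States satisfying low_ink: {Error, Paused}.
States satisfying ¬done ∨ low_ink: {Cancelled, Error, Paused, Done}.
States satisfying E[low_ink U ¬done ∨ low_ink]: {Cancelled, Error, Paused, Done}.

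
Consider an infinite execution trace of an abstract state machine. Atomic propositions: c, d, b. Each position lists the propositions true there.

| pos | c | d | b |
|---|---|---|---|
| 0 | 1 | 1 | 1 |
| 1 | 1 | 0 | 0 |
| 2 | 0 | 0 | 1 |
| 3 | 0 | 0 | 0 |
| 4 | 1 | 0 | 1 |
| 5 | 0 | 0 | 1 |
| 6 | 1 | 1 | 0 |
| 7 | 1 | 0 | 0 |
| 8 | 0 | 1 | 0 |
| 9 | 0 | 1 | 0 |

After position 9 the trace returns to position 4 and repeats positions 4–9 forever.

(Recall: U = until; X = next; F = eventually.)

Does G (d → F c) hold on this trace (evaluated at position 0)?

d → F c holds at every position 0..9, and those are all positions ever visited, so G (d → F c) holds.
Positions where d holds: 0, 6, 8, 9.
Check F c at each: 0→ok, 6→ok, 8→ok, 9→ok.

Holds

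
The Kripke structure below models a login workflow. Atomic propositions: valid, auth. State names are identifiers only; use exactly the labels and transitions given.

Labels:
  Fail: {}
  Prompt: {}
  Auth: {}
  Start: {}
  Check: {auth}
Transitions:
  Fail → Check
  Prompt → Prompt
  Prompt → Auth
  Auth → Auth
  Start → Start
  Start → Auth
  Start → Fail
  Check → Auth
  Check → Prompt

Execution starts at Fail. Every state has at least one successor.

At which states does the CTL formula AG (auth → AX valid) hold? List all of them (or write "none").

States satisfying auth → AX valid: {Fail, Prompt, Auth, Start}.
States satisfying AG (auth → AX valid): {Prompt, Auth}.

{Prompt, Auth}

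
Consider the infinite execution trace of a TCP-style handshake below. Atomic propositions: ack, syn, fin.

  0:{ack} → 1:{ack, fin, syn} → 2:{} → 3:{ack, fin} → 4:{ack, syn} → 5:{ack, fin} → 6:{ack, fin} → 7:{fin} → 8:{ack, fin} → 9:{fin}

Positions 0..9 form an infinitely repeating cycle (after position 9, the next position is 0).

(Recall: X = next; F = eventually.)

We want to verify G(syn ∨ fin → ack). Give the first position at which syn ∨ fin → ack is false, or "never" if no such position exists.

7

Check syn ∨ fin → ack at each position in order: 0 ✓, 1 ✓, 2 ✓, 3 ✓, 4 ✓, 5 ✓, 6 ✓.
At position 7 the labels are {fin}, so syn ∨ fin → ack is false there. This is the first violation.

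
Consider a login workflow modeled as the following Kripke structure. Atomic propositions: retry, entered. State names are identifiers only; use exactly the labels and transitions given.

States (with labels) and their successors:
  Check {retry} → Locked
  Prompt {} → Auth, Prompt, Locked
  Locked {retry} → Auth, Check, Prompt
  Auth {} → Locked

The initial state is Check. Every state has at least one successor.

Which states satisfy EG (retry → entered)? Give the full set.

States satisfying retry → entered: {Prompt, Auth}.
States satisfying EG (retry → entered): {Prompt}.

{Prompt}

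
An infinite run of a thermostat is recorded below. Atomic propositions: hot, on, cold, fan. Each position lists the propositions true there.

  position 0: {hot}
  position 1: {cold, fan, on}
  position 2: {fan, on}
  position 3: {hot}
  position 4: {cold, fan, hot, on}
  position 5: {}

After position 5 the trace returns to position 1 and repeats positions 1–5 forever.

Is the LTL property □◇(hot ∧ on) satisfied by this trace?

Satisfied

◇(hot ∧ on) holds at every position 0..5, and those are all positions ever visited, so □◇(hot ∧ on) holds.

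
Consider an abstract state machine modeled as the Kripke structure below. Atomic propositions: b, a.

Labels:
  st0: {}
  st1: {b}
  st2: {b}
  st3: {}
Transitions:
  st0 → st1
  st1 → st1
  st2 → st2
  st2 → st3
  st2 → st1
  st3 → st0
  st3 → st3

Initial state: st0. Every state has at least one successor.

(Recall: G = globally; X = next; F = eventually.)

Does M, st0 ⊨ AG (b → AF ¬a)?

Holds

States satisfying b → AF ¬a: {st0, st1, st2, st3}.
States satisfying AG (b → AF ¬a): {st0, st1, st2, st3}.
Every state reachable from st0 satisfies b → AF ¬a.
st0 ∈ Sat(AG (b → AF ¬a)).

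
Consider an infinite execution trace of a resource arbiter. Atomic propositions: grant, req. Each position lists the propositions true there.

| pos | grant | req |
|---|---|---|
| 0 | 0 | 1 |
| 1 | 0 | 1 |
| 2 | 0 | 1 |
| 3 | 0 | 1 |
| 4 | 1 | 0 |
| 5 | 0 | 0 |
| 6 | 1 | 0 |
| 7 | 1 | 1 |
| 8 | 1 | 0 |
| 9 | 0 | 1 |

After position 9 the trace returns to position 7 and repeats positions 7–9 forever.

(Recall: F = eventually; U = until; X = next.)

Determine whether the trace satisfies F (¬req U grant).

¬req U grant holds at position 4, which is reachable from 0, so F (¬req U grant) holds.

Satisfied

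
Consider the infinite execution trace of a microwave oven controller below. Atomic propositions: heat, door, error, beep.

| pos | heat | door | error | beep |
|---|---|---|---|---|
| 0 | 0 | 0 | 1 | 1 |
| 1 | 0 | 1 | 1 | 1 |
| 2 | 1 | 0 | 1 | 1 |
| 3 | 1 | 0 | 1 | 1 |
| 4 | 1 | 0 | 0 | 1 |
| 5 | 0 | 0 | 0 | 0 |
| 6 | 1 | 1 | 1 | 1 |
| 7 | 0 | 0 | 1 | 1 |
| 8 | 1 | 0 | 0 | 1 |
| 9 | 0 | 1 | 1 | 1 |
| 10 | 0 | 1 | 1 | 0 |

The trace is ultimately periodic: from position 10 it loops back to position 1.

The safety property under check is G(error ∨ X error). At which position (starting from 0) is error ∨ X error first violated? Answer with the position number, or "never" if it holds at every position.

4

Check error ∨ X error at each position in order: 0 ✓, 1 ✓, 2 ✓, 3 ✓.
At position 4 the labels are {beep, heat} and the next position 5 has {}, so error ∨ X error is false there. This is the first violation.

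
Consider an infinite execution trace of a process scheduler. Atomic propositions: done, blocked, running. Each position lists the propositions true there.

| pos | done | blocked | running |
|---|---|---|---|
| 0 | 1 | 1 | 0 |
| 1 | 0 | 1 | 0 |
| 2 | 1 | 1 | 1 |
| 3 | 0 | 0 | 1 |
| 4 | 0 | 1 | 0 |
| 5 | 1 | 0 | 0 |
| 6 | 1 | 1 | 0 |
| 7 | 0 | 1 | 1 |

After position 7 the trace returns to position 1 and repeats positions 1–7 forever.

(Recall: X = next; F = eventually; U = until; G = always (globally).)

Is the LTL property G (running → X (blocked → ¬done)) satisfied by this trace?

running → X (blocked → ¬done) holds at every position 0..7, and those are all positions ever visited, so G (running → X (blocked → ¬done)) holds.
Positions where running holds: 2, 3, 7.
Check X (blocked → ¬done) at each: 2→ok, 3→ok, 7→ok.

Yes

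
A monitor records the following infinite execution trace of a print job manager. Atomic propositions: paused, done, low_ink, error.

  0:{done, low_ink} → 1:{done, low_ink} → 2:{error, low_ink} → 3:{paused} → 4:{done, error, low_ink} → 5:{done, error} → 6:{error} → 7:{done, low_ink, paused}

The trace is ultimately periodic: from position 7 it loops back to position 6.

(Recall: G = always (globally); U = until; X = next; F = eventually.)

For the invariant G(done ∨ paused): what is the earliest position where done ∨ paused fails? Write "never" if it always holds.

Check done ∨ paused at each position in order: 0 ✓, 1 ✓.
At position 2 the labels are {error, low_ink}, so done ∨ paused is false there. This is the first violation.

2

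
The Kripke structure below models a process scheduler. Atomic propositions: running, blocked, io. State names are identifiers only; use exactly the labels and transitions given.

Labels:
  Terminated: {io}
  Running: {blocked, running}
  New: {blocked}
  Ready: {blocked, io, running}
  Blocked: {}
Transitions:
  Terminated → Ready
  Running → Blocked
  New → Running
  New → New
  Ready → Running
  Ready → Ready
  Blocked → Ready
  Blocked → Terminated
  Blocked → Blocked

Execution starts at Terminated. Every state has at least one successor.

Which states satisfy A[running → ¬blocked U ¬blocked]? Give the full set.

{Terminated, Blocked}

States satisfying running → ¬blocked: {Terminated, New, Blocked}.
States satisfying ¬blocked: {Terminated, Blocked}.
States satisfying A[running → ¬blocked U ¬blocked]: {Terminated, Blocked}.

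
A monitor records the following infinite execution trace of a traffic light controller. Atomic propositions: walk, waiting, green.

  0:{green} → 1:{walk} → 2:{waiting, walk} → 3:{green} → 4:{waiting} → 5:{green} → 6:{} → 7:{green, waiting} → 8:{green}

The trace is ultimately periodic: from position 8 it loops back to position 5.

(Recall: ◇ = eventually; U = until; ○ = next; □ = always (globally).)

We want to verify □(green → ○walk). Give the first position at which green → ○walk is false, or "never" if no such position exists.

3

Check green → ○walk at each position in order: 0 ✓, 1 ✓, 2 ✓.
At position 3 the labels are {green} and the next position 4 has {waiting}, so green → ○walk is false there. This is the first violation.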